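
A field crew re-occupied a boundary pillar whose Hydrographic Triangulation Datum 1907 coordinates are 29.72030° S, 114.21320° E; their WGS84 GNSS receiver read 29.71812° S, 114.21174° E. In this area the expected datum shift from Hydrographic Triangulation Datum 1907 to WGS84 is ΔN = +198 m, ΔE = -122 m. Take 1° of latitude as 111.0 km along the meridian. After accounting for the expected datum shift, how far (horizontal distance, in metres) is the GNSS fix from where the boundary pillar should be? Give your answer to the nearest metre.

Observed coordinate differences: Δφ = +0.00218°, Δλ = -0.00146°.
Converting to metres (1° lat = 111000 m, cos φ = 0.868456): observed ΔN = 242.0 m, observed ΔE = -140.7 m.
Subtracting the expected shift leaves a residual of 242.0 − (198) = 44.0 m north and -140.7 − (-122) = -18.7 m east.
Residual distance = √(44.0² + (-18.7)²) = 47.8 m.

48 m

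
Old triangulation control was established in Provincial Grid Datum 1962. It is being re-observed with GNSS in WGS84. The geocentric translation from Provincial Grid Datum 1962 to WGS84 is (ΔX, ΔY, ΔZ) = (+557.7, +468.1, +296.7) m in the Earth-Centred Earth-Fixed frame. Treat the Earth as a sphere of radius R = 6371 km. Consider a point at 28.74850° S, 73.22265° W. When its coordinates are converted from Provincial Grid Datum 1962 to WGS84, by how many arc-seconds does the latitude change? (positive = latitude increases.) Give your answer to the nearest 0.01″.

sin φ = -0.480966, cos φ = 0.876739, sin λ = -0.957434, cos λ = 0.288653.
North component: ΔN = −sin φ cos λ·ΔX − sin φ sin λ·ΔY + cos φ·ΔZ = −(-0.480966)(0.288653)(557.7) − (-0.480966)(-0.957434)(468.1) + (0.876739)(296.7) = 122.00 m.
1° of latitude spans πR/180 = 111195 m, so Δφ = 122.00 / 111195 × 3600 = 3.950″.

Δφ = 3.95″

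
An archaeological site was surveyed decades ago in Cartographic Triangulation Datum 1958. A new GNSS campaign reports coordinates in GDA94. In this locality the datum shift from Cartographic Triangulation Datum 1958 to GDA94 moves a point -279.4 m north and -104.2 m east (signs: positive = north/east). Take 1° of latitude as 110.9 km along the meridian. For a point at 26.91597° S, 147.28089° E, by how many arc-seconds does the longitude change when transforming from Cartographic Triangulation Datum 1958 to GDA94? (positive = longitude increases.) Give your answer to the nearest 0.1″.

At latitude -26.91597°, cos φ = 0.891671.
1° of longitude at this latitude = 110.9 × cos φ = 98.89 km, so Δλ = -104.2 / 98886.4 = -0.0010537° = -3.793″.

Δλ = -3.8″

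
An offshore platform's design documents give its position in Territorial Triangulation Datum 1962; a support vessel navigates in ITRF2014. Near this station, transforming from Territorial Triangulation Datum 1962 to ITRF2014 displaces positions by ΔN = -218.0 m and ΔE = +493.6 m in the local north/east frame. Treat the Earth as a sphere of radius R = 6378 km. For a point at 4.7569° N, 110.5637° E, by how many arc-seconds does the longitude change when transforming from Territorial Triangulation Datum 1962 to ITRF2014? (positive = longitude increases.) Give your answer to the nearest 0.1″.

At latitude 4.7569°, cos φ = 0.996556.
One radian of longitude at latitude φ spans R cos φ, so Δλ = ΔE / (R cos φ) = 493.6 / (6378000 × 0.996556) = 7.7659e-05 rad = 16.018″.

Δλ = 16.0″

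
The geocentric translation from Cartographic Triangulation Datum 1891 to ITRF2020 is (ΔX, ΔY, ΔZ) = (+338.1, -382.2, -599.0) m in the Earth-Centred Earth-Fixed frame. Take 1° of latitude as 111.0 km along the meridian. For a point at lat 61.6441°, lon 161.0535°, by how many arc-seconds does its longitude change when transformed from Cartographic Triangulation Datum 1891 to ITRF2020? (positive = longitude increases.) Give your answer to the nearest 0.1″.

Δλ = 17.2″

sin φ = 0.880014, cos φ = 0.474947, sin λ = 0.324685, cos λ = -0.945822.
East component: ΔE = −sin λ·ΔX + cos λ·ΔY = −(0.324685)(338.1) + (-0.945822)(-382.2) = 251.72 m.
1° of latitude spans 111000 m; at latitude φ, 1° of longitude spans that × cos φ = 52719.1 m, so Δλ = 251.72 / 52719.1 × 3600 = 17.189″.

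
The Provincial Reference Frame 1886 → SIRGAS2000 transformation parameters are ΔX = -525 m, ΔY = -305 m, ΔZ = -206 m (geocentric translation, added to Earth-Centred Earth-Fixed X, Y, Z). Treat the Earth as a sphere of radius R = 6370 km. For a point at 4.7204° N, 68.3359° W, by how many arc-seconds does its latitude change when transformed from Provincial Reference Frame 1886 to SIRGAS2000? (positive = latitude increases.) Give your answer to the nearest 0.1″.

sin φ = 0.082293, cos φ = 0.996608, sin λ = -0.929364, cos λ = 0.369165.
North component: ΔN = −sin φ cos λ·ΔX − sin φ sin λ·ΔY + cos φ·ΔZ = −(0.082293)(0.369165)(-525) − (0.082293)(-0.929364)(-305) + (0.996608)(-206) = -212.68 m.
1° of latitude spans πR/180 = 111177 m, so Δφ = -212.68 / 111177 × 3600 = -6.887″.

Δφ = -6.9″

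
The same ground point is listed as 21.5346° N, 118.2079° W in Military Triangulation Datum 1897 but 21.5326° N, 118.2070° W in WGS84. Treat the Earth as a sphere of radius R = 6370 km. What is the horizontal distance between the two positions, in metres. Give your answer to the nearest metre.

Δφ = 21.5326° − 21.5346° = -0.0020°; Δλ = -118.2070° − -118.2079° = +0.0009°.
1° along a meridian = πR/180 = 111177 m.
ΔN = Δφ × 111177 = -222.4 m; ΔE = Δλ × 111177 × cos(21.5346°) = +0.0009 × 111177 × 0.930196 = 93.1 m.
Distance = √(ΔE² + ΔN²) = √(93.1² + (-222.4)²) = 241.0 m.

241 m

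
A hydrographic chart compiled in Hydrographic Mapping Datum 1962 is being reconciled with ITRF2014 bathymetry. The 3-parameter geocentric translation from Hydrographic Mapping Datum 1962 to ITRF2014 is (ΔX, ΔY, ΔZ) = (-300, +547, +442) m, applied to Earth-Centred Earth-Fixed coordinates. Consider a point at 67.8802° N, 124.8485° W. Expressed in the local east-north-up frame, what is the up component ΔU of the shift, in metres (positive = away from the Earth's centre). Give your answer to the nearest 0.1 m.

ΔU = 305.0 m

The local up (radial) axis is (cos φ cos λ, cos φ sin λ, sin φ), giving ΔU = 64.548 − 169.032 + 409.468 = 304.98 m.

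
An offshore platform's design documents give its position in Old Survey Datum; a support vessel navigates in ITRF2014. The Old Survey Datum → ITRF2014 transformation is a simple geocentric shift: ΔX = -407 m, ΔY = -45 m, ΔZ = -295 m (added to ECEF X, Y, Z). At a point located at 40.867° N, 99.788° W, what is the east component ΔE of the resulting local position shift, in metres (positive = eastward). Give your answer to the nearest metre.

The local east axis at (φ, λ) is (−sin λ, cos λ, 0), so ΔE = −sin(-99.788°)·(-407) + cos(-99.788°)·(-45) = -393.43 m.

ΔE = -393 m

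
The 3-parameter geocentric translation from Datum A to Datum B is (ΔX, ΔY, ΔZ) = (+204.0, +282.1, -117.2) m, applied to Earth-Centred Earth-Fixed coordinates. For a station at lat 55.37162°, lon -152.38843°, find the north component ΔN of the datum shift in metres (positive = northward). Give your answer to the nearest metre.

ΔN = 190 m

The local north axis is (−sin φ cos λ, −sin φ sin λ, cos φ), giving ΔN = 148.745 + 107.585 − 66.599 = 189.73 m.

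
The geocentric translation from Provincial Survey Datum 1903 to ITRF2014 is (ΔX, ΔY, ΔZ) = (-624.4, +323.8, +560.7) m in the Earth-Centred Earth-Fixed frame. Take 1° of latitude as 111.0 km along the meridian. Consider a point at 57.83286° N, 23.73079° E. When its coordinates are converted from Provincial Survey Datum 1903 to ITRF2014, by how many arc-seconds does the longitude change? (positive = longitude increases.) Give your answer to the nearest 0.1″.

sin φ = 0.846499, cos φ = 0.532391, sin λ = 0.402440, cos λ = 0.915446.
East component: ΔE = −sin λ·ΔX + cos λ·ΔY = −(0.402440)(-624.4) + (0.915446)(323.8) = 547.70 m.
1° of latitude spans 111000 m; at latitude φ, 1° of longitude spans that × cos φ = 59095.4 m, so Δλ = 547.70 / 59095.4 × 3600 = 33.365″.

Δλ = 33.4″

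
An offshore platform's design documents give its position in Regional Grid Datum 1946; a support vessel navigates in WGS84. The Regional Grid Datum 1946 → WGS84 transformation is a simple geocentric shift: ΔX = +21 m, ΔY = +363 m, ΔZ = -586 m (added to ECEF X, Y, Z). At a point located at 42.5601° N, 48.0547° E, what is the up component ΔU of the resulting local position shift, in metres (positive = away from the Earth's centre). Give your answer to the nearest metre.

The local up (radial) axis is (cos φ cos λ, cos φ sin λ, sin φ), giving ΔU = 10.339 + 198.869 − 396.349 = -187.14 m.

ΔU = -187 m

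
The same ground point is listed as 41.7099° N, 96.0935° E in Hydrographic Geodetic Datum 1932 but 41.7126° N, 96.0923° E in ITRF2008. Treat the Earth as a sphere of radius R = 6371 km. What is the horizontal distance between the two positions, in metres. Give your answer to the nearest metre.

Δφ = 41.7126° − 41.7099° = +0.0027°; Δλ = 96.0923° − 96.0935° = -0.0012°.
1° along a meridian = πR/180 = 111195 m.
ΔN = Δφ × 111195 = 300.2 m; ΔE = Δλ × 111195 × cos(41.7099°) = -0.0012 × 111195 × 0.746523 = -99.6 m.
Distance = √(ΔE² + ΔN²) = √((-99.6)² + 300.2²) = 316.3 m.

316 m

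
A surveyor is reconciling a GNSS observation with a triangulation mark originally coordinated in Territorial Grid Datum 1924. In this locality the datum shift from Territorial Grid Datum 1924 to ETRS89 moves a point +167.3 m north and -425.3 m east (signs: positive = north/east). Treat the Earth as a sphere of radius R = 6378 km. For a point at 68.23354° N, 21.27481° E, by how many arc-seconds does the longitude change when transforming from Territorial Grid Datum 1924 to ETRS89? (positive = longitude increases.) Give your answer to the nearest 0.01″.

At latitude 68.23354°, cos φ = 0.370824.
One radian of longitude at latitude φ spans R cos φ, so Δλ = ΔE / (R cos φ) = -425.3 / (6378000 × 0.370824) = -1.7982e-04 rad = -37.091″.

Δλ = -37.09″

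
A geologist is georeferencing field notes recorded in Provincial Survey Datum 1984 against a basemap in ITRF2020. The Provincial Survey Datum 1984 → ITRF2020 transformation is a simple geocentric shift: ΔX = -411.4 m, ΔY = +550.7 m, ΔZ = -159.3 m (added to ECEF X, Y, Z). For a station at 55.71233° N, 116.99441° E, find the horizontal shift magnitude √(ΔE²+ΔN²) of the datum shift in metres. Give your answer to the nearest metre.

660 m

The local east axis at (φ, λ) is (−sin λ, cos λ, 0), so ΔE = −sin(116.99441°)·(-411.4) + cos(116.99441°)·550.7 = 116.61 m.
The local north axis is (−sin φ cos λ, −sin φ sin λ, cos φ), giving ΔN = -154.285 − 405.427 − 89.741 = -649.45 m.
Horizontal magnitude = √(ΔE² + ΔN²) = √(116.61² + (-649.45)²) = 659.84 m.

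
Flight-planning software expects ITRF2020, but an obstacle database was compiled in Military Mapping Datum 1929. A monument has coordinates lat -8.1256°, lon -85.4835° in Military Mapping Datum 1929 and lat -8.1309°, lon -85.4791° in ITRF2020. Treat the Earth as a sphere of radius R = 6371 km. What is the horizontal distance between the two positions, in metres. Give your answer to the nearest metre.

Δφ = -8.1309° − -8.1256° = -0.0053°; Δλ = -85.4791° − -85.4835° = +0.0044°.
1° along a meridian = πR/180 = 111195 m.
ΔN = Δφ × 111195 = -589.3 m; ΔE = Δλ × 111195 × cos(-8.1256°) = +0.0044 × 111195 × 0.989961 = 484.3 m.
Distance = √(ΔE² + ΔN²) = √(484.3² + (-589.3)²) = 762.8 m.

763 m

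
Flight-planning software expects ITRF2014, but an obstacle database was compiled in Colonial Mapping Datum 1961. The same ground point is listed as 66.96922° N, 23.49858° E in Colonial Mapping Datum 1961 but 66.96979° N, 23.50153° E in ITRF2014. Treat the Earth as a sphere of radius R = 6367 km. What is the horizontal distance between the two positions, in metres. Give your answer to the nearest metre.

143 m

Δφ = 66.96979° − 66.96922° = +0.00057°; Δλ = 23.50153° − 23.49858° = +0.00295°.
1° along a meridian = πR/180 = 111125 m.
ΔN = Δφ × 111125 = 63.3 m; ΔE = Δλ × 111125 × cos(66.96922°) = +0.00295 × 111125 × 0.391226 = 128.3 m.
Distance = √(ΔE² + ΔN²) = √(128.3² + 63.3²) = 143.0 m.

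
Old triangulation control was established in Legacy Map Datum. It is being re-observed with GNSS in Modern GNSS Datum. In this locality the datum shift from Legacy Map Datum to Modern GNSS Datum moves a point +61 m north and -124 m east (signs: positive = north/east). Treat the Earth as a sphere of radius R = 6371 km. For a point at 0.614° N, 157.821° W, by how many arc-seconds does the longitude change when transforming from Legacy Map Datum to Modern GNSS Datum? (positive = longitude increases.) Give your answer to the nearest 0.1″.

At latitude 0.614°, cos φ = 0.999943.
One radian of longitude at latitude φ spans R cos φ, so Δλ = ΔE / (R cos φ) = -124.0 / (6371000 × 0.999943) = -1.9464e-05 rad = -4.015″.

Δλ = -4.0″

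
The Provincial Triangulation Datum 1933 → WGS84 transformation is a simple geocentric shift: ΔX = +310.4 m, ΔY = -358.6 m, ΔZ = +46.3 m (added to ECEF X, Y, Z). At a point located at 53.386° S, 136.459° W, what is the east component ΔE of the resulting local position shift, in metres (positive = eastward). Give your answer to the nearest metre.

The local east axis at (φ, λ) is (−sin λ, cos λ, 0), so ΔE = −sin(-136.459°)·310.4 + cos(-136.459°)·(-358.6) = 473.77 m.

ΔE = 474 m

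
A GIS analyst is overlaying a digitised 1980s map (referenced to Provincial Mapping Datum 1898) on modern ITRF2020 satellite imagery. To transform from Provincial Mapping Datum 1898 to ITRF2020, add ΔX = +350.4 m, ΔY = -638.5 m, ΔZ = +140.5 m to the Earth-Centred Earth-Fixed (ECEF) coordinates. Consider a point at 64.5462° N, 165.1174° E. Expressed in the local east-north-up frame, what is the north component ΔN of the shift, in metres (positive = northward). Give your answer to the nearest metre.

The local north axis is (−sin φ cos λ, −sin φ sin λ, cos φ), giving ΔN = 305.774 + 148.074 + 60.385 = 514.23 m.

ΔN = 514 m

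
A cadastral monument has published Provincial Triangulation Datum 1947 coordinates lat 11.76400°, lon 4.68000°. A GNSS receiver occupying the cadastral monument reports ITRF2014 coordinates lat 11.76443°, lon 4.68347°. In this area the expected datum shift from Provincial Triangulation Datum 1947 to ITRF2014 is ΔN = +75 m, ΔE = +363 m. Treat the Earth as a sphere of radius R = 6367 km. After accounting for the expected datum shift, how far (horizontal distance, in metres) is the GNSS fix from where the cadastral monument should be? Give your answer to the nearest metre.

31 m

Observed coordinate differences: Δφ = +0.00043°, Δλ = +0.00347°.
Converting to metres (1° lat = 111125 m, cos φ = 0.978996): observed ΔN = 47.8 m, observed ΔE = 377.5 m.
Subtracting the expected shift leaves a residual of 47.8 − (75) = -27.2 m north and 377.5 − (363) = 14.5 m east.
Residual distance = √((-27.2)² + 14.5²) = 30.8 m.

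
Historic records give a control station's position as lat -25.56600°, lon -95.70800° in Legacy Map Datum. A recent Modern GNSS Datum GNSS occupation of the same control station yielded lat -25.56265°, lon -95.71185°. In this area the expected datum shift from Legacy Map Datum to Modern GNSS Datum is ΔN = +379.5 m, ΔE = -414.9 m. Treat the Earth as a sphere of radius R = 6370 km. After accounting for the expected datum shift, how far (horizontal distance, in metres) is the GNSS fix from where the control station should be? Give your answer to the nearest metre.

30 m

Observed coordinate differences: Δφ = +0.00335°, Δλ = -0.00385°.
Converting to metres (1° lat = 111177 m, cos φ = 0.902089): observed ΔN = 372.4 m, observed ΔE = -386.1 m.
Subtracting the expected shift leaves a residual of 372.4 − (379.5) = -7.1 m north and -386.1 − (-414.9) = 28.8 m east.
Residual distance = √((-7.1)² + 28.8²) = 29.6 m.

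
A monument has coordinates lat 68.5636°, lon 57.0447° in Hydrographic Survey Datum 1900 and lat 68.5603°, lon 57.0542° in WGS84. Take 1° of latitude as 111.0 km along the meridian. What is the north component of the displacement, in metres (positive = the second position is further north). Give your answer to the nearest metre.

Δφ = 68.5603° − 68.5636° = -0.0033°; Δλ = 57.0542° − 57.0447° = +0.0095°.
ΔN = Δφ × 111000 = -366.3 m; ΔE = Δλ × 111000 × cos(68.5636°) = +0.0095 × 111000 × 0.365468 = 385.4 m.

ΔN = -366 m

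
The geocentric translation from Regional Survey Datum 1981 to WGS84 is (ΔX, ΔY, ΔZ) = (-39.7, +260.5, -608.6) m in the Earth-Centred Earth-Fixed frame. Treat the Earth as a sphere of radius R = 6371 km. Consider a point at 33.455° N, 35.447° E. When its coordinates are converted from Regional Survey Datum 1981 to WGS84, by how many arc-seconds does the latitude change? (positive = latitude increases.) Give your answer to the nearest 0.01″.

sin φ = 0.551282, cos φ = 0.834319, sin λ = 0.579950, cos λ = 0.814652.
North component: ΔN = −sin φ cos λ·ΔX − sin φ sin λ·ΔY + cos φ·ΔZ = −(0.551282)(0.814652)(-39.7) − (0.551282)(0.579950)(260.5) + (0.834319)(-608.6) = -573.22 m.
1° of latitude spans πR/180 = 111195 m, so Δφ = -573.22 / 111195 × 3600 = -18.558″.

Δφ = -18.56″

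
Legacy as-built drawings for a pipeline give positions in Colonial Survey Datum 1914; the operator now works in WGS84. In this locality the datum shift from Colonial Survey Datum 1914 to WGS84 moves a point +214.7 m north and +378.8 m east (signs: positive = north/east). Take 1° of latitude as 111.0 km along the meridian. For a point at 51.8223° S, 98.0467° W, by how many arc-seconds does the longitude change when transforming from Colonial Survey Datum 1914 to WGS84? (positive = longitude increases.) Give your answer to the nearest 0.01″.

Δλ = 19.88″

At latitude -51.8223°, cos φ = 0.618102.
1° of longitude at this latitude = 111.0 × cos φ = 68.61 km, so Δλ = 378.8 / 68609.4 = 0.0055211° = 19.876″.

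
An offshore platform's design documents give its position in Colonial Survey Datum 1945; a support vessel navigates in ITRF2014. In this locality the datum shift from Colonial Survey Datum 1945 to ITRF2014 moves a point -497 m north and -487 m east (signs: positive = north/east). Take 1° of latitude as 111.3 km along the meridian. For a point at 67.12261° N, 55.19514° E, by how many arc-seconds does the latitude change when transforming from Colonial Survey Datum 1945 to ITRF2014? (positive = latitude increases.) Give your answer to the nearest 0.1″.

Δφ = -16.1″

1° of latitude = 111.3 km, so Δφ = -497.0 / 111300 = -0.0044654° = -16.075″.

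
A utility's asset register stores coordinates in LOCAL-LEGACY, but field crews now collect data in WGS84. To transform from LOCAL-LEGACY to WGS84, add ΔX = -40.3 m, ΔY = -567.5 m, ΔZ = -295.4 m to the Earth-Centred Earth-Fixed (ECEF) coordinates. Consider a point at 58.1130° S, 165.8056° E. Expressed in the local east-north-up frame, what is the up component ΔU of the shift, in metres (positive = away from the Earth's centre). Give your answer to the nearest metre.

The local up (radial) axis is (cos φ cos λ, cos φ sin λ, sin φ), giving ΔU = 20.638 − 73.510 + 250.822 = 197.95 m.

ΔU = 198 m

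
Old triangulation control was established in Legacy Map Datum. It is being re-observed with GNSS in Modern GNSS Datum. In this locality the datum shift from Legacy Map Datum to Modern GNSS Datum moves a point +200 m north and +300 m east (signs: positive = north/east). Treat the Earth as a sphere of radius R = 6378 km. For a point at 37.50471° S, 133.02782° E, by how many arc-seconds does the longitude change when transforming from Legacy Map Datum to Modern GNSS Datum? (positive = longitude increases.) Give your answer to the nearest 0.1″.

At latitude -37.50471°, cos φ = 0.793303.
One radian of longitude at latitude φ spans R cos φ, so Δλ = ΔE / (R cos φ) = 300.0 / (6378000 × 0.793303) = 5.9292e-05 rad = 12.230″.

Δλ = 12.2″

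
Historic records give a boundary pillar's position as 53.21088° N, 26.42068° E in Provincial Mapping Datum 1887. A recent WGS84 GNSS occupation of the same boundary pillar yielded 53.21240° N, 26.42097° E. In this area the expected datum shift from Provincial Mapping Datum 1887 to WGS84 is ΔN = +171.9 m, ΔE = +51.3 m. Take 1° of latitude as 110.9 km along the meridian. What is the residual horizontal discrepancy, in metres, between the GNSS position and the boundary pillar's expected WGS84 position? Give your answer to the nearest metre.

32 m

Observed coordinate differences: Δφ = +0.00152°, Δλ = +0.00029°.
Converting to metres (1° lat = 110900 m, cos φ = 0.598872): observed ΔN = 168.6 m, observed ΔE = 19.3 m.
Subtracting the expected shift leaves a residual of 168.6 − (171.9) = -3.3 m north and 19.3 − (51.3) = -32.0 m east.
Residual distance = √((-3.3)² + (-32.0)²) = 32.2 m.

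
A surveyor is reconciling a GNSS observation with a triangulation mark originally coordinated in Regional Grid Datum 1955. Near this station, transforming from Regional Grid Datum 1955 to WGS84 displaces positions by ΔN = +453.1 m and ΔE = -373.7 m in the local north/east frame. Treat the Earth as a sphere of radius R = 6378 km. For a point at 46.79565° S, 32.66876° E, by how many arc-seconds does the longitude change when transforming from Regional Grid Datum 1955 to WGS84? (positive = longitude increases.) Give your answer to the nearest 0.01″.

Δλ = -17.65″

At latitude -46.79565°, cos φ = 0.684602.
One radian of longitude at latitude φ spans R cos φ, so Δλ = ΔE / (R cos φ) = -373.7 / (6378000 × 0.684602) = -8.5585e-05 rad = -17.653″.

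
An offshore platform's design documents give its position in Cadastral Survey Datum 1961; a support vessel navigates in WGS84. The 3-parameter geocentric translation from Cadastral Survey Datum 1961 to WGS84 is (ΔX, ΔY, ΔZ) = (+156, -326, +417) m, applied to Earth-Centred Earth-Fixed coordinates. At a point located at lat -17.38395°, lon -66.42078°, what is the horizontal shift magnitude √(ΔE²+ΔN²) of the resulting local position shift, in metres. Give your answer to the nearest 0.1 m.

506.0 m

At φ = -17.38395°, λ = -66.42078°: sin φ = -0.298773, cos φ = 0.954324, sin λ = -0.916508, cos λ = 0.400017.
ΔE = −sin λ·ΔX + cos λ·ΔY = −(-0.916508)·(156) + (0.400017)·(-326) = 12.57 m.
ΔN = −sin φ cos λ·ΔX − sin φ sin λ·ΔY + cos φ·ΔZ = −(-0.298773)(0.400017)(156) − (-0.298773)(-0.916508)(-326) + (0.954324)(417) = 505.87 m.
Horizontal magnitude = √(ΔE² + ΔN²) = √(12.57² + 505.87²) = 506.02 m.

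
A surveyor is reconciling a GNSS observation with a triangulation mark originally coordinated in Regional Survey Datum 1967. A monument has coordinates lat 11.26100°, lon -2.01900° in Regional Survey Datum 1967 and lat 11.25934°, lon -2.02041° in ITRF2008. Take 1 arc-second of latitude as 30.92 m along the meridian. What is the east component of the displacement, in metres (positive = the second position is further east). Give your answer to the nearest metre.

Δφ = 11.25934° − 11.26100° = -0.00166°; Δλ = -2.02041° − -2.01900° = -0.00141°.
1° of latitude = 3600 × 30.92 = 111312 m.
ΔN = Δφ × 111312 = -184.8 m; ΔE = Δλ × 111312 × cos(11.26100°) = -0.00141 × 111312 × 0.980748 = -153.9 m.

ΔE = -154 m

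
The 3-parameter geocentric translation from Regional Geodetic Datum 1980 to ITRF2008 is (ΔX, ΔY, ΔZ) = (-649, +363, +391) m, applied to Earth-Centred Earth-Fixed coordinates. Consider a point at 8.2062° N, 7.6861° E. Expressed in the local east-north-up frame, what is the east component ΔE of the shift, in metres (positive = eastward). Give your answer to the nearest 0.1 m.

The local east axis at (φ, λ) is (−sin λ, cos λ, 0), so ΔE = −sin(7.6861°)·(-649) + cos(7.6861°)·363 = 446.54 m.

ΔE = 446.5 m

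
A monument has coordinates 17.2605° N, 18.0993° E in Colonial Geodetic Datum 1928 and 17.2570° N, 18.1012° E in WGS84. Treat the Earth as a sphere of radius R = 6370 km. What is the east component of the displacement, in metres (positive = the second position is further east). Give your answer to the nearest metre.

ΔE = 202 m

Δφ = 17.2570° − 17.2605° = -0.0035°; Δλ = 18.1012° − 18.0993° = +0.0019°.
1° along a meridian = πR/180 = 111177 m.
ΔN = Δφ × 111177 = -389.1 m; ΔE = Δλ × 111177 × cos(17.2605°) = +0.0019 × 111177 × 0.954966 = 201.7 m.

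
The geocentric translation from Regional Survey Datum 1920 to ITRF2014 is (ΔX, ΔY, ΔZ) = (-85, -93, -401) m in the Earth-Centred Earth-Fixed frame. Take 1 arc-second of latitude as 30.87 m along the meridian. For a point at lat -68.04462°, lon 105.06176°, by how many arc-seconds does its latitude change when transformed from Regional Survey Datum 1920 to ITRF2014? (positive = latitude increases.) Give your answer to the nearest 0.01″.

Δφ = -6.89″

sin φ = -0.927475, cos φ = 0.373884, sin λ = 0.965646, cos λ = -0.259860.
North component: ΔN = −sin φ cos λ·ΔX − sin φ sin λ·ΔY + cos φ·ΔZ = −(-0.927475)(-0.259860)(-85) − (-0.927475)(0.965646)(-93) + (0.373884)(-401) = -212.73 m.
1° of latitude spans 3600 × 30.87 = 111132 m, so Δφ = -212.73 / 111132 × 3600 = -6.891″.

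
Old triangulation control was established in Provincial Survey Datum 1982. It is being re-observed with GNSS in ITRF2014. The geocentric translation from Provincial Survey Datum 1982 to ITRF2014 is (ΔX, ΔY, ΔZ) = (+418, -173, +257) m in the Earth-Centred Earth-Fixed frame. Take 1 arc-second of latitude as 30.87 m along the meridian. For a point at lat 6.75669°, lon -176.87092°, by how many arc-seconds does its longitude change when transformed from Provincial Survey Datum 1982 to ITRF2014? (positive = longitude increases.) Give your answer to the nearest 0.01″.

sin φ = 0.117653, cos φ = 0.993055, sin λ = -0.054586, cos λ = -0.998509.
East component: ΔE = −sin λ·ΔX + cos λ·ΔY = −(-0.054586)(418) + (-0.998509)(-173) = 195.56 m.
1° of latitude spans 3600 × 30.87 = 111132 m; at latitude φ, 1° of longitude spans that × cos φ = 110360.2 m, so Δλ = 195.56 / 110360.2 × 3600 = 6.379″.

Δλ = 6.38″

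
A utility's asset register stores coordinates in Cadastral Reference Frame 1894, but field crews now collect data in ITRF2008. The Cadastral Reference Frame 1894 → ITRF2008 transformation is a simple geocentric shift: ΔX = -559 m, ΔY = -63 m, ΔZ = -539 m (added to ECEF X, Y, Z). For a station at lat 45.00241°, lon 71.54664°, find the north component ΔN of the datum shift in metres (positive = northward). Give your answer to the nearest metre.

ΔN = -214 m

The local north axis is (−sin φ cos λ, −sin φ sin λ, cos φ), giving ΔN = 125.122 + 42.259 − 381.115 = -213.73 m.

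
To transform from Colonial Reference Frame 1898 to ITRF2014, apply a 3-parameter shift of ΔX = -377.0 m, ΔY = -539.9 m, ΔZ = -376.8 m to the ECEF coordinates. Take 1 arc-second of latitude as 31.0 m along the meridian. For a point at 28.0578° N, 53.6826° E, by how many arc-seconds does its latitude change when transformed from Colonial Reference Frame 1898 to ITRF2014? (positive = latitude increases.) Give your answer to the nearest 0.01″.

Δφ = -0.74″

sin φ = 0.470362, cos φ = 0.882474, sin λ = 0.805748, cos λ = 0.592258.
North component: ΔN = −sin φ cos λ·ΔX − sin φ sin λ·ΔY + cos φ·ΔZ = −(0.470362)(0.592258)(-377.0) − (0.470362)(0.805748)(-539.9) + (0.882474)(-376.8) = -22.87 m.
1° of latitude spans 3600 × 31.00 = 111600 m, so Δφ = -22.87 / 111600 × 3600 = -0.738″.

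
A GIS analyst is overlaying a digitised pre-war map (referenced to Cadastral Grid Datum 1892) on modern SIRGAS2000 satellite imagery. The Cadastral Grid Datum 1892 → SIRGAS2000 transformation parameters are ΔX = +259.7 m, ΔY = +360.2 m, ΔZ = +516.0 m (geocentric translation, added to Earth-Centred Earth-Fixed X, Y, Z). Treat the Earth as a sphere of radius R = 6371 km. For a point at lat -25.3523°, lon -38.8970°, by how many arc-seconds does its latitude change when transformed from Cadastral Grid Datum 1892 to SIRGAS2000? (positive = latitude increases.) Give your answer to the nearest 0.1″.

sin φ = -0.428183, cos φ = 0.903692, sin λ = -0.627922, cos λ = 0.778276.
North component: ΔN = −sin φ cos λ·ΔX − sin φ sin λ·ΔY + cos φ·ΔZ = −(-0.428183)(0.778276)(259.7) − (-0.428183)(-0.627922)(360.2) + (0.903692)(516.0) = 456.00 m.
1° of latitude spans πR/180 = 111195 m, so Δφ = 456.00 / 111195 × 3600 = 14.763″.

Δφ = 14.8″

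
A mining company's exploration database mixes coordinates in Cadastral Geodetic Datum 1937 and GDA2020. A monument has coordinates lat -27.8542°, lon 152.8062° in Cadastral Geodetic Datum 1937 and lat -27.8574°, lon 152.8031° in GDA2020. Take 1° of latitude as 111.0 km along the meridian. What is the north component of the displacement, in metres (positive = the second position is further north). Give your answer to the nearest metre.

ΔN = -355 m

Δφ = -27.8574° − -27.8542° = -0.0032°; Δλ = 152.8031° − 152.8062° = -0.0031°.
ΔN = Δφ × 111000 = -355.2 m; ΔE = Δλ × 111000 × cos(-27.8542°) = -0.0031 × 111000 × 0.884139 = -304.2 m.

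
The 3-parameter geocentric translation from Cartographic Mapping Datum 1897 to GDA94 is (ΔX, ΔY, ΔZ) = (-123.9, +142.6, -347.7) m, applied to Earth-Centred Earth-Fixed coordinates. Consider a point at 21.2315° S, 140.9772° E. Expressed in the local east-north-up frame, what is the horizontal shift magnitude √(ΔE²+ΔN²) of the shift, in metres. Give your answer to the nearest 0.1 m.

The local east axis at (φ, λ) is (−sin λ, cos λ, 0), so ΔE = −sin(140.9772°)·(-123.9) + cos(140.9772°)·142.6 = -32.77 m.
The local north axis is (−sin φ cos λ, −sin φ sin λ, cos φ), giving ΔN = 34.858 + 32.515 − 324.100 = -256.73 m.
Horizontal magnitude = √(ΔE² + ΔN²) = √((-32.77)² + (-256.73)²) = 258.81 m.

258.8 m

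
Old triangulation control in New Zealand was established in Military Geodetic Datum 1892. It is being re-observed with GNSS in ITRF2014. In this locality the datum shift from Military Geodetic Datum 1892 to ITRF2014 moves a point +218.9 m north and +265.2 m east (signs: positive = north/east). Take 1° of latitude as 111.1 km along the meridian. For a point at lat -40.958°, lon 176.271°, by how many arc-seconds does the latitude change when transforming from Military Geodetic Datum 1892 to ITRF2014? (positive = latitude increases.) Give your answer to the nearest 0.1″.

1° of latitude = 111.1 km, so Δφ = 218.9 / 111100 = 0.0019703° = 7.093″.

Δφ = 7.1″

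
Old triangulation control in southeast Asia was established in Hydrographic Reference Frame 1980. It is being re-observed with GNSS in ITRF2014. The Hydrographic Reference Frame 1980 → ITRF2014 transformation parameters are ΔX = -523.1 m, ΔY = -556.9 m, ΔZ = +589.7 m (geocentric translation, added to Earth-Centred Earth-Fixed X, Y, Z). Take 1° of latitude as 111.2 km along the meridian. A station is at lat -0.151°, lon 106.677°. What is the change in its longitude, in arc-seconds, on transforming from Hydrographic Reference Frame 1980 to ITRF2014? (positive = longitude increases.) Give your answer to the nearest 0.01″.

sin φ = -0.002635, cos φ = 0.999997, sin λ = 0.957938, cos λ = -0.286976.
East component: ΔE = −sin λ·ΔX + cos λ·ΔY = −(0.957938)(-523.1) + (-0.286976)(-556.9) = 660.91 m.
1° of latitude spans 111200 m; at latitude φ, 1° of longitude spans that × cos φ = 111199.6 m, so Δλ = 660.91 / 111199.6 × 3600 = 21.397″.

Δλ = 21.40″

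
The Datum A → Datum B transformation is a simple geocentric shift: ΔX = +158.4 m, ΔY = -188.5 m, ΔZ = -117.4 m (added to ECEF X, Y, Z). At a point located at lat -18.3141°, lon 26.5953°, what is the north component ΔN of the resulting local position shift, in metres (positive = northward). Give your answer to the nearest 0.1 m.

The local north axis is (−sin φ cos λ, −sin φ sin λ, cos φ), giving ΔN = 44.507 − 26.517 − 111.453 = -93.46 m.

ΔN = -93.5 m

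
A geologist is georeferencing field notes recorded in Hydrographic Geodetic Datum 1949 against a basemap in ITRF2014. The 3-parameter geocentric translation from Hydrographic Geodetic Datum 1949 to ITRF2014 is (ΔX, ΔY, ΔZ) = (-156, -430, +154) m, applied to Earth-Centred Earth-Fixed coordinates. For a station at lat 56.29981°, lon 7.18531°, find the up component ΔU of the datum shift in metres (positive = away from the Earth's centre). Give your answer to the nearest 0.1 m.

ΔU = 12.4 m

At φ = 56.29981°, λ = 7.18531°: sin φ = 0.831952, cos φ = 0.554847, sin λ = 0.125079, cos λ = 0.992147.
ΔU = cos φ cos λ·ΔX + cos φ sin λ·ΔY + sin φ·ΔZ = (0.554847)(0.992147)(-156) + (0.554847)(0.125079)(-430) + (0.831952)(154) = 12.40 m.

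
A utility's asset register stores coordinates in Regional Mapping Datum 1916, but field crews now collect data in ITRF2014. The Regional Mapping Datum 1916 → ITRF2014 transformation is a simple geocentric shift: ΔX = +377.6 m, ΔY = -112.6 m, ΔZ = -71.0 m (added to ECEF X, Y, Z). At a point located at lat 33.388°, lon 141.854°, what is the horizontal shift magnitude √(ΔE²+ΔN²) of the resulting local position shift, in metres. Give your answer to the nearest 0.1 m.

203.0 m

The local east axis at (φ, λ) is (−sin λ, cos λ, 0), so ΔE = −sin(141.854°)·377.6 + cos(141.854°)·(-112.6) = -144.68 m.
The local north axis is (−sin φ cos λ, −sin φ sin λ, cos φ), giving ΔN = 163.419 + 38.273 − 59.282 = 142.41 m.
Horizontal magnitude = √(ΔE² + ΔN²) = √((-144.68)² + 142.41²) = 203.01 m.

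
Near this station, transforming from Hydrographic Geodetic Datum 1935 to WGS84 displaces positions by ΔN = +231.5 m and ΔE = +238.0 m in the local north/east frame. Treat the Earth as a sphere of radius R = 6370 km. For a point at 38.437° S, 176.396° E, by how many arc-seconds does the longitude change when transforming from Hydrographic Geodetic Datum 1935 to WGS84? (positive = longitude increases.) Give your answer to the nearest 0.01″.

Δλ = 9.84″

At latitude -38.437°, cos φ = 0.783292.
One radian of longitude at latitude φ spans R cos φ, so Δλ = ΔE / (R cos φ) = 238.0 / (6370000 × 0.783292) = 4.7699e-05 rad = 9.839″.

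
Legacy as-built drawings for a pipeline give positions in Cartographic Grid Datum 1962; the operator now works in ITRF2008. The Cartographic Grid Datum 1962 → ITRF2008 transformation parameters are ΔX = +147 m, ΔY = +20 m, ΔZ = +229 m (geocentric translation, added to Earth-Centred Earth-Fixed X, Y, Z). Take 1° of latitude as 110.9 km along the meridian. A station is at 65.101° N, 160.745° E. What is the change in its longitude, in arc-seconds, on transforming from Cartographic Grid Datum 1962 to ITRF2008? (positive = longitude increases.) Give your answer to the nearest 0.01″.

Δλ = -5.19″

sin φ = 0.907051, cos φ = 0.421020, sin λ = 0.329773, cos λ = -0.944060.
East component: ΔE = −sin λ·ΔX + cos λ·ΔY = −(0.329773)(147) + (-0.944060)(20) = -67.36 m.
1° of latitude spans 110900 m; at latitude φ, 1° of longitude spans that × cos φ = 46691.1 m, so Δλ = -67.36 / 46691.1 × 3600 = -5.193″.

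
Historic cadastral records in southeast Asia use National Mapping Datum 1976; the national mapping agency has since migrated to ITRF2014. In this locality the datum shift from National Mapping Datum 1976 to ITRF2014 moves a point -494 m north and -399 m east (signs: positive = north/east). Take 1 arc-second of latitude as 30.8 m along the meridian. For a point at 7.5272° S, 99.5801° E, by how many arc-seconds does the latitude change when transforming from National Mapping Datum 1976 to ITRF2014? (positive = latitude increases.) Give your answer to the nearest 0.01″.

1″ of latitude = 30.80 m, so Δφ = -494.0 / 30.80 = -16.039″.

Δφ = -16.04″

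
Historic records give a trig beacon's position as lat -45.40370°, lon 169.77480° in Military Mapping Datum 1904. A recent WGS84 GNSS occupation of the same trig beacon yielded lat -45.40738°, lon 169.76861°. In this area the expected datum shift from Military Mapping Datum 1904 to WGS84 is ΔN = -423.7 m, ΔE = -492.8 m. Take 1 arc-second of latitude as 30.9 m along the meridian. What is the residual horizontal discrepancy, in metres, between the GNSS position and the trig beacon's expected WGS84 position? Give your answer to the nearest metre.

Observed coordinate differences: Δφ = -0.00368°, Δλ = -0.00619°.
Converting to metres (1° lat = 111240 m, cos φ = 0.702107): observed ΔN = -409.4 m, observed ΔE = -483.5 m.
Subtracting the expected shift leaves a residual of -409.4 − (-423.7) = 14.3 m north and -483.5 − (-492.8) = 9.3 m east.
Residual distance = √(14.3² + 9.3²) = 17.1 m.

17 m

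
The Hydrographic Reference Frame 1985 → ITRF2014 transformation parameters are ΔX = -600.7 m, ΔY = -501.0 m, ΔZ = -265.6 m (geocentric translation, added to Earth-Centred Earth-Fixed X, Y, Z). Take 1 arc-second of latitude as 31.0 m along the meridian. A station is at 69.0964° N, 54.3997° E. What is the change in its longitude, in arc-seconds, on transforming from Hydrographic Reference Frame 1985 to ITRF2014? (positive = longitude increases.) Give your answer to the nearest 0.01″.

sin φ = 0.934182, cos φ = 0.356797, sin λ = 0.813098, cos λ = 0.582127.
East component: ΔE = −sin λ·ΔX + cos λ·ΔY = −(0.813098)(-600.7) + (0.582127)(-501.0) = 196.78 m.
1° of latitude spans 3600 × 31.00 = 111600 m; at latitude φ, 1° of longitude spans that × cos φ = 39818.5 m, so Δλ = 196.78 / 39818.5 × 3600 = 17.791″.

Δλ = 17.79″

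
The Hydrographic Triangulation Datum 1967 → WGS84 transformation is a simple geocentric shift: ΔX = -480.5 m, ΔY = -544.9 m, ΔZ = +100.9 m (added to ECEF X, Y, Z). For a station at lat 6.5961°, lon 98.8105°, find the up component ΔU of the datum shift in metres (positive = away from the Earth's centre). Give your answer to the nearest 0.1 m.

ΔU = -450.2 m

The local up (radial) axis is (cos φ cos λ, cos φ sin λ, sin φ), giving ΔU = 73.110 − 534.906 + 11.590 = -450.21 m.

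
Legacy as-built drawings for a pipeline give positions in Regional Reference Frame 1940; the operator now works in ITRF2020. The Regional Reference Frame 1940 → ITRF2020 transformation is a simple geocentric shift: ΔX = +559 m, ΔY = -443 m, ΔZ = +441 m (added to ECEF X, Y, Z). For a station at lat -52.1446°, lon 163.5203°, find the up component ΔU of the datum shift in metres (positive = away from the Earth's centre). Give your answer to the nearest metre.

ΔU = -754 m

The local up (radial) axis is (cos φ cos λ, cos φ sin λ, sin φ), giving ΔU = -328.950 − 77.119 − 348.197 = -754.27 m.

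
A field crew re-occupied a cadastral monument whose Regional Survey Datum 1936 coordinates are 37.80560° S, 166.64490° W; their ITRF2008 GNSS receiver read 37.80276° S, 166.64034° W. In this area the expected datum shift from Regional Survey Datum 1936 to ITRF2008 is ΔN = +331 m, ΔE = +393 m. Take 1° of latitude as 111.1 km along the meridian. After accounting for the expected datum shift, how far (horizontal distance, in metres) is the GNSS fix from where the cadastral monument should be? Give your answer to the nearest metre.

17 m

Observed coordinate differences: Δφ = +0.00284°, Δλ = +0.00456°.
Converting to metres (1° lat = 111100 m, cos φ = 0.790095): observed ΔN = 315.5 m, observed ΔE = 400.3 m.
Subtracting the expected shift leaves a residual of 315.5 − (331) = -15.5 m north and 400.3 − (393) = 7.3 m east.
Residual distance = √((-15.5)² + 7.3²) = 17.1 m.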